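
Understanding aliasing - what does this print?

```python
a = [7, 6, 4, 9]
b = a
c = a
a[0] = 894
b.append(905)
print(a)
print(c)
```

Key concept: multiple aliases.
Step by step:
`a = [7, 6, 4, 9]` → a = [7, 6, 4, 9]
`b = a` → b = [7, 6, 4, 9] (same object as a)
`c = a` → c = [7, 6, 4, 9] (same object as a, b)
`a[0] = 894` → a = [894, 6, 4, 9] (same object as b, c); b = [894, 6, 4, 9] (same object as a, c); c = [894, 6, 4, 9] (same object as a, b)
`b.append(905)` → a = [894, 6, 4, 9, 905] (same object as b, c); b = [894, 6, 4, 9, 905] (same object as a, c); c = [894, 6, 4, 9, 905] (same object as a, b)
`print(a)` → prints [894, 6, 4, 9, 905]
`print(c)` → prints [894, 6, 4, 9, 905]

Answer:
[894, 6, 4, 9, 905]
[894, 6, 4, 9, 905]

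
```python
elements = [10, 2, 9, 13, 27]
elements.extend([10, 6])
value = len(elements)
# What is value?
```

Trace:
`elements = [10, 2, 9, 13, 27]` → elements = [10, 2, 9, 13, 27]
`elements.extend([10, 6])` → elements = [10, 2, 9, 13, 27, 10, 6]
`value = len(elements)` → value = 7
So value = 7

Answer: 7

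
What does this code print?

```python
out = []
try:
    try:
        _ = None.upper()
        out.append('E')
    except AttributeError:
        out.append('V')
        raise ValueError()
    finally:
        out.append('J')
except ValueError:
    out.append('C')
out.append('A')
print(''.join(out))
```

Execution trace: 'V' (inner except AttributeError) → 'J' (inner finally) → 'C' (outer except ValueError) → 'A' (after the try/except). Output: VJCA

Answer: VJCA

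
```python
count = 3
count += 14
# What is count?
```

Trace:
`count = 3` → count = 3
`count += 14` → count = 17
So count = 17

Answer: 17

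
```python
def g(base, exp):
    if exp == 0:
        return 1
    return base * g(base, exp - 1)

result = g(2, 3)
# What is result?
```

g(2, 3) = 2 * 2 * 2 = 8

Answer: 8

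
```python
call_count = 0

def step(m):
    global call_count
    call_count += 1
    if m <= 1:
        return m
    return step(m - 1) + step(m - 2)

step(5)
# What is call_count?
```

Calls(m) = 1 + Calls(m-1) + Calls(m-2); Calls(0)=Calls(1)=1. For m=5 this gives 15.

Answer: 15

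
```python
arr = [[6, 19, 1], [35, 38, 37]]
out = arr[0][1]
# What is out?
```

Trace:
`arr = [[6, 19, 1], [35, 38, 37]]` → arr = [[6, 19, 1], [35, 38, 37]]
`out = arr[0][1]` → out = 19
So out = 19

Answer: 19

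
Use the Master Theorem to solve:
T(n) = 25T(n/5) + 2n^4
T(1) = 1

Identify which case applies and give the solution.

a=25, b=5, f(n)=2n^4. log_5(25) = 2. Since c=4 > 2 and the regularity condition holds (25(n/5)^4 = (25/5^4)n^4 with 25/5^4 < 1), Case 3 applies: T(n) = Θ(f(n)) = O(n^4).

Answer: O(n^4) - Case 3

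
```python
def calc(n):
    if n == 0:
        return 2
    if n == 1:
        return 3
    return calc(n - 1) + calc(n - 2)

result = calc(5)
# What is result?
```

Build up from base cases: calc(0)=2, calc(1)=3, calc(2)=5, calc(3)=8, calc(4)=13, calc(5)=21

Answer: 21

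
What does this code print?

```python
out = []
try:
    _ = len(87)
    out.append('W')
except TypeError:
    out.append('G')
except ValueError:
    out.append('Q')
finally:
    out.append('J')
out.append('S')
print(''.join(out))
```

Execution trace: 'G' (except TypeError) → 'J' (finally) → 'S' (after the try/except). Output: GJS

Answer: GJS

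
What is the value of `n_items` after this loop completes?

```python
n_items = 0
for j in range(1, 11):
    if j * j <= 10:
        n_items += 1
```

Count numbers where j² ≤ 10
`n_items` takes the values: 0 → 1 → 2 → 3

Answer: 3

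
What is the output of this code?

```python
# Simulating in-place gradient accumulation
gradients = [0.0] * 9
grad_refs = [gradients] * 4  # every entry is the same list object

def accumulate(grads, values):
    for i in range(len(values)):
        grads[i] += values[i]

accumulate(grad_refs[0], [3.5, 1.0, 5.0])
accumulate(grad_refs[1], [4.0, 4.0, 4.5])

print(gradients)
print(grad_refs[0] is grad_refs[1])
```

Key concept: gradient accumulation aliasing.
Step by step:
`gradients = [0.0] * 9` → gradients = [0.0, 0.0, 0.0, 0.0, 0.0, 0.0, 0.0, 0.0, 0.0]
`grad_refs = [gradients] * 4` → grad_refs = [[0.0, 0.0, 0.0, 0.0, 0.0, 0.0, 0.0, 0.0, 0.0], [0.0, 0.0, 0.0, 0.0, 0.0, 0.0, 0.0, 0.0, 0.0], [0.0, 0.0, 0.0, 0.0, 0.0, 0.0, 0.0, 0.0, 0.0], [0.0, 0.0, 0.0, 0.0, 0.0, 0.0, 0.0, 0.0, 0.0]]
`accumulate(grad_refs[0], [3.5, 1.0, 5.0])` → gradients = [3.5, 1.0, 5.0, 0.0, 0.0, 0.0, 0.0, 0.0, 0.0]; grad_refs = [[3.5, 1.0, 5.0, 0.0, 0.0, 0.0, 0.0, 0.0, 0.0], [3.5, 1.0, 5.0, 0.0, 0.0, 0.0, 0.0, 0.0, 0.0], [3.5, 1.0, 5.0, 0.0, 0.0, 0.0, 0.0, 0.0, 0.0], [3.5, 1.0, 5.0, 0.0, 0.0, 0.0, 0.0, 0.0, 0.0]]
`accumulate(grad_refs[1], [4.0, 4.0, 4.5])` → gradients = [7.5, 5.0, 9.5, 0.0, 0.0, 0.0, 0.0, 0.0, 0.0]; grad_refs = [[7.5, 5.0, 9.5, 0.0, 0.0, 0.0, 0.0, 0.0, 0.0], [7.5, 5.0, 9.5, 0.0, 0.0, 0.0, 0.0, 0.0, 0.0], [7.5, 5.0, 9.5, 0.0, 0.0, 0.0, 0.0, 0.0, 0.0], [7.5, 5.0, 9.5, 0.0, 0.0, 0.0, 0.0, 0.0, 0.0]]
`print(gradients)` → prints [7.5, 5.0, 9.5, 0.0, 0.0, 0.0, 0.0, 0.0, 0.0]
`print(grad_refs[0] is grad_refs[1])` → prints True

Answer:
[7.5, 5.0, 9.5, 0.0, 0.0, 0.0, 0.0, 0.0, 0.0]
True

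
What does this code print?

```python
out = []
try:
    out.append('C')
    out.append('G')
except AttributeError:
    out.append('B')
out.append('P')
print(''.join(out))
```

Execution trace: 'C' (try body) → 'G' (try body, no exception) → 'P' (after the try/except). Output: CGP

Answer: CGP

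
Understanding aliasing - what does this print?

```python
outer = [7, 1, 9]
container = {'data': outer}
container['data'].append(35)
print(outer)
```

Key concept: dict holds reference to list.
Step by step:
`outer = [7, 1, 9]` → outer = [7, 1, 9]
`container = {'data': outer}` → container = {'data': [7, 1, 9]}
`container['data'].append(35)` → outer = [7, 1, 9, 35]; container = {'data': [7, 1, 9, 35]}
`print(outer)` → prints [7, 1, 9, 35]

Answer: [7, 1, 9, 35]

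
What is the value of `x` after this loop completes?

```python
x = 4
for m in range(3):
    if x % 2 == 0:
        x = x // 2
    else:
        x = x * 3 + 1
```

Collatz-style transformation from 4
`x` takes the values: 4 → 2 → 1 → 4

Answer: 4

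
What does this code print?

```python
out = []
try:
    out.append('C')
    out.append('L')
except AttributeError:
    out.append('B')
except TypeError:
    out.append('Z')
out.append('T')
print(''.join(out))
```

Execution trace: 'C' (try body) → 'L' (try body, no exception) → 'T' (after the try/except). Output: CLT

Answer: CLT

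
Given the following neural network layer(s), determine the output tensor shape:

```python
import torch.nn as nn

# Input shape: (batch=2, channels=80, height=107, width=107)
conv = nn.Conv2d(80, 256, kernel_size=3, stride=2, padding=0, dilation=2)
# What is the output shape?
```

Input: (2, 80, 107, 107) -> Output: (2, 256, 52, 52)

Answer: (2, 256, 52, 52)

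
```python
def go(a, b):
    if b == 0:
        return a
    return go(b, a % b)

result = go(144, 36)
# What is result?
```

go(144, 36) -> go(36, 0) -> 36

Answer: 36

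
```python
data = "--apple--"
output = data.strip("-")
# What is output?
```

Trace:
`data = "--apple--"` → data = '--apple--'
`output = data.strip("-")` → output = 'apple'
So output = 'apple'

Answer: 'apple'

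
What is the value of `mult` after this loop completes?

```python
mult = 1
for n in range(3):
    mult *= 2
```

2^3 = 8
`mult` takes the values: 1 → 2 → 4 → 8

Answer: 8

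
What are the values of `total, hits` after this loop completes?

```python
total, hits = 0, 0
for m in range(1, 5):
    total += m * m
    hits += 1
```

Sum of squares and count
`total, hits` takes the values: (0, 0) → (1, 0) → (1, 1) → (5, 1) → (5, 2) → (14, 2) → (14, 3) → (30, 3) → (30, 4)

Answer: 30, 4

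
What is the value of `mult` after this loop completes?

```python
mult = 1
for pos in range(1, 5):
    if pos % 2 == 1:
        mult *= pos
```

Product of odd numbers 1 to 4
`mult` takes the values: 1 → 3

Answer: 3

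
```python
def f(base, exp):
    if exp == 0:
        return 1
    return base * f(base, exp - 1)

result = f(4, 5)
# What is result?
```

f(4, 5) = 4 * 4 * 4 * 4 * 4 = 1024

Answer: 1024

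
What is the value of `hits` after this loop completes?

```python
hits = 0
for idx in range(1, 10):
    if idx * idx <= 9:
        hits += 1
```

Count numbers where idx² ≤ 9
`hits` takes the values: 0 → 1 → 2 → 3

Answer: 3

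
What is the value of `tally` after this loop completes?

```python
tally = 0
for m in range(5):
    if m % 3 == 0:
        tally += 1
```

Count numbers divisible by 3 in range(5)
`tally` takes the values: 0 → 1 → 2

Answer: 2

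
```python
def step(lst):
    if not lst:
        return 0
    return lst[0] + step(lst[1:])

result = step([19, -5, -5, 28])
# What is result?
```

19 + (-5) + (-5) + 28 + 0 = 37

Answer: 37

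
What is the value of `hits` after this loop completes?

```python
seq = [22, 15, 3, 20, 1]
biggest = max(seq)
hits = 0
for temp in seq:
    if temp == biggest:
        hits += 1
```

Count of max value 22 in [22, 15, 3, 20, 1]
`hits` takes the values: 0 → 1

Answer: 1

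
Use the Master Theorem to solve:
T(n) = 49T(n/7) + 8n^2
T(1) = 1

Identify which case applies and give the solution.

a=49, b=7, f(n)=8n^2. log_7(49) = 2. Since c=2 = 2, Case 2 applies: T(n) = Θ(n^log_b(a) · log n) = O(n^2 log n).

Answer: O(n^2 log n) - Case 2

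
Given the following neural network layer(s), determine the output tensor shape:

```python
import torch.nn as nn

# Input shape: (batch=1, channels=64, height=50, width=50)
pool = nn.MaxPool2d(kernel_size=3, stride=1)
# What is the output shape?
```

Input: (1, 64, 50, 50) -> Output: (1, 64, 48, 48)

Answer: (1, 64, 48, 48)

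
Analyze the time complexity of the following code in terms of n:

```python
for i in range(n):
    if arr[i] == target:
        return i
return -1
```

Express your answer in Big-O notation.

This is Linear search in an array. Time complexity: O(n).

Answer: O(n)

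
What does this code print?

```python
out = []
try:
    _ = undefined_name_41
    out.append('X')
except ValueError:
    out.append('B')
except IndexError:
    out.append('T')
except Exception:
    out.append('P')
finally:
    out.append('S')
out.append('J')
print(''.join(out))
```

Execution trace: 'P' (except Exception) → 'S' (finally) → 'J' (after the try/except). Output: PSJ

Answer: PSJ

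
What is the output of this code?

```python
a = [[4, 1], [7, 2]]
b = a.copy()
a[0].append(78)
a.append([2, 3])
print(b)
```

Key concept: shallow copy with nested lists.
Step by step:
`a = [[4, 1], [7, 2]]` → a = [[4, 1], [7, 2]]
`b = a.copy()` → b = [[4, 1], [7, 2]]
`a[0].append(78)` → a = [[4, 1, 78], [7, 2]]; b = [[4, 1, 78], [7, 2]]
`a.append([2, 3])` → a = [[4, 1, 78], [7, 2], [2, 3]]
`print(b)` → prints [[4, 1, 78], [7, 2]]

Answer: [[4, 1, 78], [7, 2]]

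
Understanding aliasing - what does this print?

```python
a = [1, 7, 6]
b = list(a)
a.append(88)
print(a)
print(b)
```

Key concept: list() constructor creates copy.
Step by step:
`a = [1, 7, 6]` → a = [1, 7, 6]
`b = list(a)` → b = [1, 7, 6]
`a.append(88)` → a = [1, 7, 6, 88]
`print(a)` → prints [1, 7, 6, 88]
`print(b)` → prints [1, 7, 6]

Answer:
[1, 7, 6, 88]
[1, 7, 6]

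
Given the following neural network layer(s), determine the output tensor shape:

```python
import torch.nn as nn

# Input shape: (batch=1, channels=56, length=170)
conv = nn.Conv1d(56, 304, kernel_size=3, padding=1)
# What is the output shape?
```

Input: (1, 56, 170) -> Output: (1, 304, 170)

Answer: (1, 304, 170)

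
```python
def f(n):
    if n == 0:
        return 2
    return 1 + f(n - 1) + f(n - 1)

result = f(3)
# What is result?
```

f(n) = 1 + 2·f(n-1), f(0)=2. Closed form: (2+1)·2^3 - 1 = 23.

Answer: 23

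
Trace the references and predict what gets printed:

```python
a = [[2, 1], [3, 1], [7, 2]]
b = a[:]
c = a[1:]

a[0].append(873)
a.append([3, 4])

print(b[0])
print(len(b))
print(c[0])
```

Key concept: slice with nested mutation.
Step by step:
`a = [[2, 1], [3, 1], [7, 2]]` → a = [[2, 1], [3, 1], [7, 2]]
`b = a[:]` → b = [[2, 1], [3, 1], [7, 2]]
`c = a[1:]` → c = [[3, 1], [7, 2]]
`a[0].append(873)` → a = [[2, 1, 873], [3, 1], [7, 2]]; b = [[2, 1, 873], [3, 1], [7, 2]]
`a.append([3, 4])` → a = [[2, 1, 873], [3, 1], [7, 2], [3, 4]]
`print(b[0])` → prints [2, 1, 873]
`print(len(b))` → prints 3
`print(c[0])` → prints [3, 1]

Answer:
[2, 1, 873]
3
[3, 1]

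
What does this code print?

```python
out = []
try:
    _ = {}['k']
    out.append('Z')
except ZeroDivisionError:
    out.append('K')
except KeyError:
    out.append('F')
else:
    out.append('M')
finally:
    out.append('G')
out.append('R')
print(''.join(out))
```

Execution trace: 'F' (except KeyError) → 'G' (finally) → 'R' (after the try/except). Output: FGR

Answer: FGR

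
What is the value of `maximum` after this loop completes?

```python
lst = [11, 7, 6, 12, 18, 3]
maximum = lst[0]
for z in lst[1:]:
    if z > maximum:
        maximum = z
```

Maximum of [11, 7, 6, 12, 18, 3]
`maximum` takes the values: 11 → 12 → 18

Answer: 18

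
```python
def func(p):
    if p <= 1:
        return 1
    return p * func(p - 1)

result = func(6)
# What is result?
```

func(6) = 6 * 5 * 4 * 3 * 2 * 1 = 720

Answer: 720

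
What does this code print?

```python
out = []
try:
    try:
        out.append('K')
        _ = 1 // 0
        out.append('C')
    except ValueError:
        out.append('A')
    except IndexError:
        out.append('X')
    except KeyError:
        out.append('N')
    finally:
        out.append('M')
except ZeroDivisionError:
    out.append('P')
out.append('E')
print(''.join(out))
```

Execution trace: 'K' (try body) → 'M' (finally) → 'P' (outer except ZeroDivisionError) → 'E' (after the try/except). Output: KMPE

Answer: KMPE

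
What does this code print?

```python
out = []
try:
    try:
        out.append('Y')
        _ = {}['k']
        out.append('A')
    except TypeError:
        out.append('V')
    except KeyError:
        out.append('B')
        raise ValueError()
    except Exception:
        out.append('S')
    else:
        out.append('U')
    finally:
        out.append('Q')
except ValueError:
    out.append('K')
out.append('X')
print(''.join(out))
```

Execution trace: 'Y' (try body) → 'B' (except KeyError) → 'Q' (finally) → 'K' (outer except ValueError) → 'X' (after the try/except). Output: YBQKX

Answer: YBQKX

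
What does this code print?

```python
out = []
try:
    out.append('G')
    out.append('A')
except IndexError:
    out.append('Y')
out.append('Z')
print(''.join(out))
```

Execution trace: 'G' (try body) → 'A' (try body, no exception) → 'Z' (after the try/except). Output: GAZ

Answer: GAZ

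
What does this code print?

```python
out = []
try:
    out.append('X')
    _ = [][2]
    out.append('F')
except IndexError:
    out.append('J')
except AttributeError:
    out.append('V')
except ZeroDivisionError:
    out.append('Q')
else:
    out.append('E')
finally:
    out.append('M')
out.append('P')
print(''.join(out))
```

Execution trace: 'X' (try body) → 'J' (except IndexError) → 'M' (finally) → 'P' (after the try/except). Output: XJMP

Answer: XJMP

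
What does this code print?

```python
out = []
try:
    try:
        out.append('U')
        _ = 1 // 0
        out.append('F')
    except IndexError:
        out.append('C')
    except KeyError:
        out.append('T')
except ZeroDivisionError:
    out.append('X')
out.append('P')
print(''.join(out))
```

Execution trace: 'U' (inner try body) → 'X' (outer except ZeroDivisionError) → 'P' (after the try/except). Output: UXP

Answer: UXP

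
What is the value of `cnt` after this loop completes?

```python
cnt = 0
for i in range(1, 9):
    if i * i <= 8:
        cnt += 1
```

Count numbers where i² ≤ 8
`cnt` takes the values: 0 → 1 → 2

Answer: 2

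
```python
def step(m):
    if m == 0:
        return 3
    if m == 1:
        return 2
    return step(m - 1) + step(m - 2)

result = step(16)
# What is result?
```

Build up from base cases: step(0)=3, step(1)=2, step(2)=5, step(3)=7, step(4)=12, step(5)=19, step(6)=31, ..., step(16)=3804

Answer: 3804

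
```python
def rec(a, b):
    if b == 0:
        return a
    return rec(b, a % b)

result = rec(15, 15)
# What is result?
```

rec(15, 15) -> rec(15, 0) -> 15

Answer: 15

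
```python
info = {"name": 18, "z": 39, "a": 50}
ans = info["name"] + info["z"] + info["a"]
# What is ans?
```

Trace:
`info = {"name": 18, "z": 39, "a": 50}` → info = {'name': 18, 'z': 39, 'a': 50}
`ans = info["name"] + info["z"] + info["a"]` → ans = 107
So ans = 107

Answer: 107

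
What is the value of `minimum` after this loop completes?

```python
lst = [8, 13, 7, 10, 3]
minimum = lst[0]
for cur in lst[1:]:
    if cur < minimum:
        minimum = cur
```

Minimum of [8, 13, 7, 10, 3]
`minimum` takes the values: 8 → 7 → 3

Answer: 3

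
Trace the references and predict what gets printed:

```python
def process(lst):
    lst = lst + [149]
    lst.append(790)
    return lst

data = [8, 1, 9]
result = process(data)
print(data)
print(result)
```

Key concept: rebinding parameter vs mutation.
Step by step:
`data = [8, 1, 9]` → data = [8, 1, 9]
`result = process(data)` → result = [8, 1, 9, 149, 790]
`print(data)` → prints [8, 1, 9]
`print(result)` → prints [8, 1, 9, 149, 790]

Answer:
[8, 1, 9]
[8, 1, 9, 149, 790]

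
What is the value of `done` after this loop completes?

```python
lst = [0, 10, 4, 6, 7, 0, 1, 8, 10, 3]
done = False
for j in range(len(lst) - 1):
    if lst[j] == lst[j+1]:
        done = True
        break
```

Check consecutive duplicates in [0, 10, 4, 6, 7, 0, 1, 8, 10, 3]
`done` takes the values: False

Answer: False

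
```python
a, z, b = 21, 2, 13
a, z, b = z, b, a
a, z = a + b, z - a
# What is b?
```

Trace:
`a, z, b = 21, 2, 13` → a = 21; z = 2; b = 13
`a, z, b = z, b, a` → a = 2; z = 13; b = 21
`a, z = a + b, z - a` → a = 23; z = 11
So b = 21

Answer: 21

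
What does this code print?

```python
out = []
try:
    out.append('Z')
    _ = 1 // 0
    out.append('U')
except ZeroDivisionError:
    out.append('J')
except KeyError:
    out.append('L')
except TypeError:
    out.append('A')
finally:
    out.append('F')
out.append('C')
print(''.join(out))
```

Execution trace: 'Z' (try body) → 'J' (except ZeroDivisionError) → 'F' (finally) → 'C' (after the try/except). Output: ZJFC

Answer: ZJFC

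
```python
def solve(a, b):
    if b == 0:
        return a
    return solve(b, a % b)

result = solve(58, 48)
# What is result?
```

solve(58, 48) -> solve(48, 10) -> solve(10, 8) -> solve(8, 2) -> solve(2, 0) -> 2

Answer: 2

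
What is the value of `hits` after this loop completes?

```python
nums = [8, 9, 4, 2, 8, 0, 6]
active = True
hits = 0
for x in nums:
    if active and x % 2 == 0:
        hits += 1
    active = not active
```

Count even values at even positions
`hits` takes the values: 0 → 1 → 2 → 3 → 4

Answer: 4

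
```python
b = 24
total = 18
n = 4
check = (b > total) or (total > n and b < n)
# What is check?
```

Trace:
`b = 24` → b = 24
`total = 18` → total = 18
`n = 4` → n = 4
`check = (b > total) or (total > n and b < n)` → check = True
So check = True

Answer: True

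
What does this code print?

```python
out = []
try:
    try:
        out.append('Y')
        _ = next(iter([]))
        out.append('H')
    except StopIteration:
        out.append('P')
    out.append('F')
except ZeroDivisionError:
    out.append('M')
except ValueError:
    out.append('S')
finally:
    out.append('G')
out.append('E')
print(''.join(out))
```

Execution trace: 'Y' (inner try body) → 'P' (inner except StopIteration) → 'F' (try body, no exception) → 'G' (finally) → 'E' (after the try/except). Output: YPFGE

Answer: YPFGE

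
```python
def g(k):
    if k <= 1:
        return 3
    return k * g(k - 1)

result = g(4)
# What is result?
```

g(4) = 4 * 3 * 2 * 3 = 72

Answer: 72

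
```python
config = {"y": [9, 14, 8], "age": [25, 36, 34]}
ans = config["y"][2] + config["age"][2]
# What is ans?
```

Trace:
`config = {"y": [9, 14, 8], "age": [25, 36, 34]}` → config = {'y': [9, 14, 8], 'age': [25, 36, 34]}
`ans = config["y"][2] + config["age"][2]` → ans = 42
So ans = 42

Answer: 42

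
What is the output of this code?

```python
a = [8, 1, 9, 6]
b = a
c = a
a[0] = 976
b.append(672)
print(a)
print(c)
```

Key concept: multiple aliases.
Step by step:
`a = [8, 1, 9, 6]` → a = [8, 1, 9, 6]
`b = a` → b = [8, 1, 9, 6] (same object as a)
`c = a` → c = [8, 1, 9, 6] (same object as a, b)
`a[0] = 976` → a = [976, 1, 9, 6] (same object as b, c); b = [976, 1, 9, 6] (same object as a, c); c = [976, 1, 9, 6] (same object as a, b)
`b.append(672)` → a = [976, 1, 9, 6, 672] (same object as b, c); b = [976, 1, 9, 6, 672] (same object as a, c); c = [976, 1, 9, 6, 672] (same object as a, b)
`print(a)` → prints [976, 1, 9, 6, 672]
`print(c)` → prints [976, 1, 9, 6, 672]

Answer:
[976, 1, 9, 6, 672]
[976, 1, 9, 6, 672]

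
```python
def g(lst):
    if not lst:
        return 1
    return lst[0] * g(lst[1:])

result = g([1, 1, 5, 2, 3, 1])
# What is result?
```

Product over [1, 1, 5, 2, 3, 1] = 1 * 1 * 5 * 2 * 3 * 1 = 30

Answer: 30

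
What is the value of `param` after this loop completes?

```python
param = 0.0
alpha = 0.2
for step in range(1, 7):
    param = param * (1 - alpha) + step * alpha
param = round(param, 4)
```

Moving average with lr=0.2
`param` takes the values: 0.0 → 0.2 → 0.56 → 1.048 → 1.6384 → 2.31072 → 3.048576 → 3.0486

Answer: 3.0486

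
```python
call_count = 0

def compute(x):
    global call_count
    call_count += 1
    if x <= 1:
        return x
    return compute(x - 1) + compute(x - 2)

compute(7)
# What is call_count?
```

Calls(x) = 1 + Calls(x-1) + Calls(x-2); Calls(0)=Calls(1)=1. For x=7 this gives 41.

Answer: 41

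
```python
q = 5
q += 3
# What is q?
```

Trace:
`q = 5` → q = 5
`q += 3` → q = 8
So q = 8

Answer: 8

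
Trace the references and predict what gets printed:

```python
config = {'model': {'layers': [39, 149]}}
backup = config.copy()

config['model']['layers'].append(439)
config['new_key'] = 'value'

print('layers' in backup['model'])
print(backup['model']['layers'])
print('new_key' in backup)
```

Key concept: shallow copy gotcha with nested dict.
Step by step:
`config = {'model': {'layers': [39, 149]}}` → config = {'model': {'layers': [39, 149]}}
`backup = config.copy()` → backup = {'model': {'layers': [39, 149]}}
`config['model']['layers'].append(439)` → config = {'model': {'layers': [39, 149, 439]}}; backup = {'model': {'layers': [39, 149, 439]}}
`config['new_key'] = 'value'` → config = {'model': {'layers': [39, 149, 439]}, 'new_key': 'value'}
`print('layers' in backup['model'])` → prints True
`print(backup['model']['layers'])` → prints [39, 149, 439]
`print('new_key' in backup)` → prints False

Answer:
True
[39, 149, 439]
False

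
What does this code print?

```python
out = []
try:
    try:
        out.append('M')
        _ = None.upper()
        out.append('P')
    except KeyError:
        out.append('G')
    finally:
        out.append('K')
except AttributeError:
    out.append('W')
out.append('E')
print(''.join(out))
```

Execution trace: 'M' (try body) → 'K' (finally) → 'W' (outer except AttributeError) → 'E' (after the try/except). Output: MKWE

Answer: MKWE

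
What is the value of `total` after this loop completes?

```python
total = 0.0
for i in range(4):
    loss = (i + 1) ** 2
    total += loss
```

Sum of squared losses 1² + 2² + ... + 4²
`total` takes the values: 0.0 → 1.0 → 5.0 → 14.0 → 30.0

Answer: 30.0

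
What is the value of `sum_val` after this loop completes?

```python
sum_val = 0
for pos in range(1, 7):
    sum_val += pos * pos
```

Sum of squares 1² to 6² = 91
`sum_val` takes the values: 0 → 1 → 5 → 14 → 30 → 55 → 91

Answer: 91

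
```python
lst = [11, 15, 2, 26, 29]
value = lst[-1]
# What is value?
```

Trace:
`lst = [11, 15, 2, 26, 29]` → lst = [11, 15, 2, 26, 29]
`value = lst[-1]` → value = 29
So value = 29

Answer: 29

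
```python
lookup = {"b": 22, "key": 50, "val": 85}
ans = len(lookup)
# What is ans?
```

Trace:
`lookup = {"b": 22, "key": 50, "val": 85}` → lookup = {'b': 22, 'key': 50, 'val': 85}
`ans = len(lookup)` → ans = 3
So ans = 3

Answer: 3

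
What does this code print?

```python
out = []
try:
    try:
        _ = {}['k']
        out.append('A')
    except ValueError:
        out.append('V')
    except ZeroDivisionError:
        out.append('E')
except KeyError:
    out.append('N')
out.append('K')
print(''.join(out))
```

Execution trace: 'N' (outer except KeyError) → 'K' (after the try/except). Output: NK

Answer: NK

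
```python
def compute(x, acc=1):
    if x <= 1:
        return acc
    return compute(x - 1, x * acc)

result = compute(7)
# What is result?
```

Accumulator trace (n, acc): (7, 1) -> (6, 7) -> (5, 42) -> (4, 210) -> (3, 840) -> (2, 2520) -> (1, 5040) -> return 5040

Answer: 5040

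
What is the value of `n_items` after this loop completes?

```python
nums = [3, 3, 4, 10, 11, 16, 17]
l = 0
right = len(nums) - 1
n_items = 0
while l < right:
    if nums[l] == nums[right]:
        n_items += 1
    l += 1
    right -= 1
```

Count matching pairs from ends
`n_items` takes the values: 0

Answer: 0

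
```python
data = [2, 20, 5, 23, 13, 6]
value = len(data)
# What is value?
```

Trace:
`data = [2, 20, 5, 23, 13, 6]` → data = [2, 20, 5, 23, 13, 6]
`value = len(data)` → value = 6
So value = 6

Answer: 6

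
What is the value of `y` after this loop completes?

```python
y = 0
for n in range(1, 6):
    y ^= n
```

XOR of 1 to 5
`y` takes the values: 0 → 1 → 3 → 0 → 4 → 1

Answer: 1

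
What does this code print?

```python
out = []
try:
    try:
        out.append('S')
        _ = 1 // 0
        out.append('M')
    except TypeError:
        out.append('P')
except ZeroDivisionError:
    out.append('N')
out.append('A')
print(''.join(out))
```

Execution trace: 'S' (try body) → 'N' (outer except ZeroDivisionError) → 'A' (after the try/except). Output: SNA

Answer: SNA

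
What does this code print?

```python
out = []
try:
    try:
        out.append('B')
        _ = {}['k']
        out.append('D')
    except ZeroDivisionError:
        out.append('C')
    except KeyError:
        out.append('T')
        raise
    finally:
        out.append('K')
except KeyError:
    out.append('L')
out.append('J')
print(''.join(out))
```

Execution trace: 'B' (inner try body) → 'T' (inner except KeyError) → 'K' (inner finally) → 'L' (outer except KeyError) → 'J' (after the try/except). Output: BTKLJ

Answer: BTKLJ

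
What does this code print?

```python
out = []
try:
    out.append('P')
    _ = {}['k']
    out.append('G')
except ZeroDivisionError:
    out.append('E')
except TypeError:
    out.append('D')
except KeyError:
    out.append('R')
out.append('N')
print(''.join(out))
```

Execution trace: 'P' (try body) → 'R' (except KeyError) → 'N' (after the try/except). Output: PRN

Answer: PRN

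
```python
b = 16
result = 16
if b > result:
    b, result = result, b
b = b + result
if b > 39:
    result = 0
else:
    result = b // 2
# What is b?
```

Trace:
`b = 16` → b = 16
`result = 16` → result = 16
`if b > result: ...` → b > result is False → no variable changes
`b = b + result` → b = 32
`if b > 39: ...` → b > 39 is False, take else branch → no variable changes
So b = 32

Answer: 32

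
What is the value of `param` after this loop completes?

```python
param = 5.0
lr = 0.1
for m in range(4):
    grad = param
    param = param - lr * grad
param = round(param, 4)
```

Gradient descent: w = 5.0 * (1 - 0.1)^4
`param` takes the values: 5.0 → 4.5 → 4.05 → 3.645 → 3.2805

Answer: 3.2805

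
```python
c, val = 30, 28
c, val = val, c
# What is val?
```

Trace:
`c, val = 30, 28` → c = 30; val = 28
`c, val = val, c` → c = 28; val = 30
So val = 30

Answer: 30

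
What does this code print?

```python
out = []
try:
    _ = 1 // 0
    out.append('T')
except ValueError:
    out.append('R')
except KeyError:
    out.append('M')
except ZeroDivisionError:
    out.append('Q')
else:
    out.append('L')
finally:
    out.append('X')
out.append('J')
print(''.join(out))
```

Execution trace: 'Q' (except ZeroDivisionError) → 'X' (finally) → 'J' (after the try/except). Output: QXJ

Answer: QXJ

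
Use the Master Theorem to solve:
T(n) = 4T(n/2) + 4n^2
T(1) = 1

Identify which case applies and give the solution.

a=4, b=2, f(n)=4n^2. log_2(4) = 2. Since c=2 = 2, Case 2 applies: T(n) = Θ(n^log_b(a) · log n) = O(n^2 log n).

Answer: O(n^2 log n) - Case 2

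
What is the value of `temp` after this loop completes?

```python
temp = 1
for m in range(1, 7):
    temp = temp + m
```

Start at 1, add 1 through 6
`temp` takes the values: 1 → 2 → 4 → 7 → 11 → 16 → 22

Answer: 22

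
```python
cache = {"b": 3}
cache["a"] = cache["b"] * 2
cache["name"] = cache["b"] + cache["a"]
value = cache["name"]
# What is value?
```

Trace:
`cache = {"b": 3}` → cache = {'b': 3}
`cache["a"] = cache["b"] * 2` → cache = {'b': 3, 'a': 6}
`cache["name"] = cache["b"] + cache["a"]` → cache = {'b': 3, 'a': 6, 'name': 9}
`value = cache["name"]` → value = 9
So value = 9

Answer: 9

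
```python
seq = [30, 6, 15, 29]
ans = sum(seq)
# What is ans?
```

Trace:
`seq = [30, 6, 15, 29]` → seq = [30, 6, 15, 29]
`ans = sum(seq)` → ans = 80
So ans = 80

Answer: 80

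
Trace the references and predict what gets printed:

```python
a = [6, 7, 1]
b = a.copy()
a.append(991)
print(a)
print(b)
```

Key concept: list.copy() creates independent copy.
Step by step:
`a = [6, 7, 1]` → a = [6, 7, 1]
`b = a.copy()` → b = [6, 7, 1]
`a.append(991)` → a = [6, 7, 1, 991]
`print(a)` → prints [6, 7, 1, 991]
`print(b)` → prints [6, 7, 1]

Answer:
[6, 7, 1, 991]
[6, 7, 1]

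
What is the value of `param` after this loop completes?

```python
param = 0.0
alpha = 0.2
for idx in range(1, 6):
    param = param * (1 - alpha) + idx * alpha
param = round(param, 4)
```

Moving average with lr=0.2
`param` takes the values: 0.0 → 0.2 → 0.56 → 1.048 → 1.6384 → 2.31072 → 2.3107

Answer: 2.3107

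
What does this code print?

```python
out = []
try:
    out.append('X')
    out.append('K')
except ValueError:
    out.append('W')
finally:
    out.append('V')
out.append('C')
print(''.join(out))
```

Execution trace: 'X' (try body) → 'K' (try body, no exception) → 'V' (finally) → 'C' (after the try/except). Output: XKVC

Answer: XKVC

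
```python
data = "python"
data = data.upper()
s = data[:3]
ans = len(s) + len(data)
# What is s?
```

Trace:
`data = "python"` → data = 'python'
`data = data.upper()` → data = 'PYTHON'
`s = data[:3]` → s = 'PYT'
`ans = len(s) + len(data)` → ans = 9
So s = 'PYT'

Answer: 'PYT'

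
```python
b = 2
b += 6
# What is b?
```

Trace:
`b = 2` → b = 2
`b += 6` → b = 8
So b = 8

Answer: 8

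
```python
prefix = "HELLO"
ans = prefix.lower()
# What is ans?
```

Trace:
`prefix = "HELLO"` → prefix = 'HELLO'
`ans = prefix.lower()` → ans = 'hello'
So ans = 'hello'

Answer: 'hello'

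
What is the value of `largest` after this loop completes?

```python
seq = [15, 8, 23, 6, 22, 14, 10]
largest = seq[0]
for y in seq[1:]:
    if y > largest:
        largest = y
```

Maximum of [15, 8, 23, 6, 22, 14, 10]
`largest` takes the values: 15 → 23

Answer: 23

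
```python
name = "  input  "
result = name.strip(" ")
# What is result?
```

Trace:
`name = "  input  "` → name = '  input  '
`result = name.strip(" ")` → result = 'input'
So result = 'input'

Answer: 'input'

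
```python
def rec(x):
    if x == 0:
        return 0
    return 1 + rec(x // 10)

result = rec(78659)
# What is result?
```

Count of digits of 78659: 5

Answer: 5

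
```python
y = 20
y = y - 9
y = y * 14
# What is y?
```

Trace:
`y = 20` → y = 20
`y = y - 9` → y = 11
`y = y * 14` → y = 154
So y = 154

Answer: 154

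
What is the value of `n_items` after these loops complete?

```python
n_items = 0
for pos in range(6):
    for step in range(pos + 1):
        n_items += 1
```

Triangle: 1 + 2 + ... + 6
`n_items` takes the values: 0 → 1 → 2 → 3 → 4 → 5 → 6 → 7 → 8 → 9 → 10 → 11 → 12 → 13 → 14 → 15 → 16 → 17 → 18 → 19 → 20 → 21

Answer: 21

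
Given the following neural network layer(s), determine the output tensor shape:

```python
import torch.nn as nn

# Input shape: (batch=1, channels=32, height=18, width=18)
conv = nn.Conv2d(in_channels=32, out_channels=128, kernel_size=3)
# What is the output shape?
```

Input: (1, 32, 18, 18) -> Output: (1, 128, 16, 16)

Answer: (1, 128, 16, 16)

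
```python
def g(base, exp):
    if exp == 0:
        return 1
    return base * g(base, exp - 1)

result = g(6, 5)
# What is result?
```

g(6, 5) = 6 * 6 * 6 * 6 * 6 = 7776

Answer: 7776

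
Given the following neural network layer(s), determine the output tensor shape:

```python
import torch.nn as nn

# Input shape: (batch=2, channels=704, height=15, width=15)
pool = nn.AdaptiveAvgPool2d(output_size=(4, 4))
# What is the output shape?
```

Input: (2, 704, 15, 15) -> Output: (2, 704, 4, 4)

Answer: (2, 704, 4, 4)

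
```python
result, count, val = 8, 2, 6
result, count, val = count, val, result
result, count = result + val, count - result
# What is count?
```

Trace:
`result, count, val = 8, 2, 6` → result = 8; count = 2; val = 6
`result, count, val = count, val, result` → result = 2; count = 6; val = 8
`result, count = result + val, count - result` → result = 10; count = 4
So count = 4

Answer: 4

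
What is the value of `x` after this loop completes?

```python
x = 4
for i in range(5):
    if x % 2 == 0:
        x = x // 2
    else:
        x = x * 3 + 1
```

Collatz-style transformation from 4
`x` takes the values: 4 → 2 → 1 → 4 → 2 → 1

Answer: 1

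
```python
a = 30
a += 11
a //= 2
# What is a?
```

Trace:
`a = 30` → a = 30
`a += 11` → a = 41
`a //= 2` → a = 20
So a = 20

Answer: 20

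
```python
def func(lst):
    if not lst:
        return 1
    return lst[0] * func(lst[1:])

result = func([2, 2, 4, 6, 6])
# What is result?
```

Product over [2, 2, 4, 6, 6] = 2 * 2 * 4 * 6 * 6 = 576

Answer: 576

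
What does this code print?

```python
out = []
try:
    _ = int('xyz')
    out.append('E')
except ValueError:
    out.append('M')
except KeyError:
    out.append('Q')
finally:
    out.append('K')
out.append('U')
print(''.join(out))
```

Execution trace: 'M' (except ValueError) → 'K' (finally) → 'U' (after the try/except). Output: MKU

Answer: MKU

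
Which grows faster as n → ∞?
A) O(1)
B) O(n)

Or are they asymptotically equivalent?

O(1) vs O(n): Higher order terms dominate.

Answer: B) O(n) grows faster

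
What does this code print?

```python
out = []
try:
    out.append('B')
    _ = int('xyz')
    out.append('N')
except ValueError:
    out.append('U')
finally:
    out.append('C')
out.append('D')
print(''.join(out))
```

Execution trace: 'B' (try body) → 'U' (except ValueError) → 'C' (finally) → 'D' (after the try/except). Output: BUCD

Answer: BUCD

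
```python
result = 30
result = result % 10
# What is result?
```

Trace:
`result = 30` → result = 30
`result = result % 10` → result = 0
So result = 0

Answer: 0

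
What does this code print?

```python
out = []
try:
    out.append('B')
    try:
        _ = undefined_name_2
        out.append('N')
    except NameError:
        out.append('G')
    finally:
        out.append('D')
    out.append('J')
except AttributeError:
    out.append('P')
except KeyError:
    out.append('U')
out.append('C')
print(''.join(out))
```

Execution trace: 'B' (try body) → 'G' (inner except NameError) → 'D' (inner finally) → 'J' (try body, no exception) → 'C' (after the try/except). Output: BGDJC

Answer: BGDJC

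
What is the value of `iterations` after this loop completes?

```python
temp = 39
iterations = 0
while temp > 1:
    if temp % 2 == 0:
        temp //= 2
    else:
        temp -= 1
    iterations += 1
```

Steps to reduce 39 to 1
`iterations` takes the values: 0 → 1 → 2 → 3 → 4 → 5 → 6 → 7 → 8

Answer: 8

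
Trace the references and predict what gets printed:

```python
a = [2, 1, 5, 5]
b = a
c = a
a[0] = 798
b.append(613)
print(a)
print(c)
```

Key concept: multiple aliases.
Step by step:
`a = [2, 1, 5, 5]` → a = [2, 1, 5, 5]
`b = a` → b = [2, 1, 5, 5] (same object as a)
`c = a` → c = [2, 1, 5, 5] (same object as a, b)
`a[0] = 798` → a = [798, 1, 5, 5] (same object as b, c); b = [798, 1, 5, 5] (same object as a, c); c = [798, 1, 5, 5] (same object as a, b)
`b.append(613)` → a = [798, 1, 5, 5, 613] (same object as b, c); b = [798, 1, 5, 5, 613] (same object as a, c); c = [798, 1, 5, 5, 613] (same object as a, b)
`print(a)` → prints [798, 1, 5, 5, 613]
`print(c)` → prints [798, 1, 5, 5, 613]

Answer:
[798, 1, 5, 5, 613]
[798, 1, 5, 5, 613]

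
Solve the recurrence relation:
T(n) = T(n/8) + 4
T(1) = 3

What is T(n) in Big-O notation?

Each step divides n by 8 and adds 4. After log_8(n) steps we reach T(1)=3. So T(n) = 4·log_8(n) + 3 = O(log n).

Answer: O(log n)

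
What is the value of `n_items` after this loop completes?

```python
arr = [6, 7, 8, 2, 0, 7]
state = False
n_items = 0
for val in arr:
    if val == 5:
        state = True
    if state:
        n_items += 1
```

Count elements after first 5 in [6, 7, 8, 2, 0, 7]
`n_items` takes the values: 0

Answer: 0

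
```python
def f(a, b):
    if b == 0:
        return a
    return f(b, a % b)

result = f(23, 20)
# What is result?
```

f(23, 20) -> f(20, 3) -> f(3, 2) -> f(2, 1) -> f(1, 0) -> 1

Answer: 1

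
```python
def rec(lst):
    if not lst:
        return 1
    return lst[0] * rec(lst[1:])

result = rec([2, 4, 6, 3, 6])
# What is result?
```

Product over [2, 4, 6, 3, 6] = 2 * 4 * 6 * 3 * 6 = 864

Answer: 864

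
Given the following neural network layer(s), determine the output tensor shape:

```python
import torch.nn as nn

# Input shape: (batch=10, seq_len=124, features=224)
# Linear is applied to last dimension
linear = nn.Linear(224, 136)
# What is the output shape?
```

Input: (10, 124, 224) -> Output: (10, 124, 136)

Answer: (10, 124, 136)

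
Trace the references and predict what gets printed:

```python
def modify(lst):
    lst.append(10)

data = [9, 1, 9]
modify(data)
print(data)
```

Key concept: function modifies passed list.
Step by step:
`data = [9, 1, 9]` → data = [9, 1, 9]
`modify(data)` → data = [9, 1, 9, 10]
`print(data)` → prints [9, 1, 9, 10]

Answer: [9, 1, 9, 10]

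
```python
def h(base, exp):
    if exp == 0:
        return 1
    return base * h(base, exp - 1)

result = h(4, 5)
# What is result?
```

h(4, 5) = 4 * 4 * 4 * 4 * 4 = 1024

Answer: 1024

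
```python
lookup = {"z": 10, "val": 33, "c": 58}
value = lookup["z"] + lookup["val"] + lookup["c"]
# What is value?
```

Trace:
`lookup = {"z": 10, "val": 33, "c": 58}` → lookup = {'z': 10, 'val': 33, 'c': 58}
`value = lookup["z"] + lookup["val"] + lookup["c"]` → value = 101
So value = 101

Answer: 101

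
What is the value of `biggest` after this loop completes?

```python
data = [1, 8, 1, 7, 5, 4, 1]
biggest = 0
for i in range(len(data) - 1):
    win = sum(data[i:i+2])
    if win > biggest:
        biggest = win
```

Max sum of 2-element window in [1, 8, 1, 7, 5, 4, 1]
`biggest` takes the values: 0 → 9 → 12

Answer: 12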